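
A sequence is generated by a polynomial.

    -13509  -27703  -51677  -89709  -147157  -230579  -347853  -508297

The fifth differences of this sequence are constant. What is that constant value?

First differences: -14194, -23974, -38032, -57448, -83422, -117274, -160444
Second differences: -9780, -14058, -19416, -25974, -33852, -43170
Third differences: -4278, -5358, -6558, -7878, -9318
Fourth differences: -1080, -1200, -1320, -1440
Fifth differences: -120, -120, -120

-120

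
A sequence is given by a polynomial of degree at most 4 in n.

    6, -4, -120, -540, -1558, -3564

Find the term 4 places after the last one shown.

-32628

Δ: -10, -116, -420, -1018, -2006
Δ²: -106, -304, -598, -988
Δ³: -198, -294, -390
Δ⁴: -96, -96
Constant fourth difference = -96, so extend:
-390 − 96 = -486;  -988 − 486 = -1474;  -2006 − 1474 = -3480;  -3564 − 3480 = -7044
-486 − 96 = -582;  -1474 − 582 = -2056;  -3480 − 2056 = -5536;  -7044 − 5536 = -12580
-582 − 96 = -678;  -2056 − 678 = -2734;  -5536 − 2734 = -8270;  -12580 − 8270 = -20850
-678 − 96 = -774;  -2734 − 774 = -3508;  -8270 − 3508 = -11778;  -20850 − 11778 = -32628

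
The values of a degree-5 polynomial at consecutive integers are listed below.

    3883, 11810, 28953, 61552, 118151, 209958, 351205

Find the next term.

D1: 7927  17143  32599  56599  91807  141247
D2: 9216  15456  24000  35208  49440
D3: 6240  8544  11208  14232
D4: 2304  2664  3024
D5: 360  360
Fifth differences constant at 360.
3024 + 360 = 3384;  14232 + 3384 = 17616;  49440 + 17616 = 67056;  141247 + 67056 = 208303;  351205 + 208303 = 559508

559508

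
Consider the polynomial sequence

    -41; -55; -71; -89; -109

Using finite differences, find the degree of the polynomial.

-14, -16, -18, -20
-2, -2, -2
The second differences are constant, so the polynomial has degree 2.

2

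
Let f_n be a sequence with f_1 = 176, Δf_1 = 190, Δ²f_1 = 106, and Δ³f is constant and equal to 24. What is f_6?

2426

Build the table forward from the leading diagonal:
D3: 24  24  24  24  24  24
D2: 106  130  154  178  202  226
D1: 190  296  426  580  758  960
f: 176  366  662  1088  1668  2426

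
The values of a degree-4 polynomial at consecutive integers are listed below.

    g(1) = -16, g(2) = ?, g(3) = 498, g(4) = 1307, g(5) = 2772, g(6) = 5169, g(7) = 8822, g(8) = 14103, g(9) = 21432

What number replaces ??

117

Using the last 7 terms:
First differences: 809, 1465, 2397, 3653, 5281, 7329
Second differences: 656, 932, 1256, 1628, 2048
Third differences: 276, 324, 372, 420
Fourth differences: 48, 48, 48
Constant fourth difference = 48.
Extend backward: 276 − 48 = 228;  656 − 228 = 428;  809 − 428 = 381;  498 − 381 = 117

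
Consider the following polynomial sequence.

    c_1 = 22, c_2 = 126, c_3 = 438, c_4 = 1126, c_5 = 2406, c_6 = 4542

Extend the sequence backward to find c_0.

D1: 104, 312, 688, 1280, 2136
D2: 208, 376, 592, 856
D3: 168, 216, 264
D4: 48, 48
The fourth differences are constant at 48.
Work back: 168 − 48 = 120;  208 − 120 = 88;  104 − 88 = 16;  22 − 16 = 6

6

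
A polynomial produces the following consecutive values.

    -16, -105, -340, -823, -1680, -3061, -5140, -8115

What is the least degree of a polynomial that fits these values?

4

First differences: -89, -235, -483, -857, -1381, -2079, -2975
Second differences: -146, -248, -374, -524, -698, -896
Third differences: -102, -126, -150, -174, -198
Fourth differences: -24, -24, -24, -24
The fourth differences are constant, so the polynomial has degree 4.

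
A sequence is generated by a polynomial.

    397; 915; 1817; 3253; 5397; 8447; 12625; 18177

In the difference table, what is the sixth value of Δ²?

1374

First differences: 518, 902, 1436, 2144, 3050, 4178, 5552
Second differences: 384, 534, 708, 906, 1128, 1374
Third differences: 150, 174, 198, 222, 246
Fourth differences: 24, 24, 24, 24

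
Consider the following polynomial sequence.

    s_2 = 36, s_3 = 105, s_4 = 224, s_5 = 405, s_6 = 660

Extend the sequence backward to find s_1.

5

First differences: 69, 119, 181, 255
Second differences: 50, 62, 74
Third differences: 12, 12
The third differences are constant at 12.
Work back: 50 − 12 = 38;  69 − 38 = 31;  36 − 31 = 5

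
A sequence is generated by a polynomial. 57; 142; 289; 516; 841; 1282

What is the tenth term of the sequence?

4566

D1: 85, 147, 227, 325, 441
D2: 62, 80, 98, 116
D3: 18, 18, 18
The third differences are constant (18).
116 + 18 = 134;  441 + 134 = 575;  1282 + 575 = 1857
134 + 18 = 152;  575 + 152 = 727;  1857 + 727 = 2584
152 + 18 = 170;  727 + 170 = 897;  2584 + 897 = 3481
170 + 18 = 188;  897 + 188 = 1085;  3481 + 1085 = 4566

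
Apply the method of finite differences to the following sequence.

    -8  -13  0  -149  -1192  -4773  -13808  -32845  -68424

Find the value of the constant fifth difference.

First differences: -5, 13, -149, -1043, -3581, -9035, -19037, -35579
Second differences: 18, -162, -894, -2538, -5454, -10002, -16542
Third differences: -180, -732, -1644, -2916, -4548, -6540
Fourth differences: -552, -912, -1272, -1632, -1992
Fifth differences: -360, -360, -360, -360

-360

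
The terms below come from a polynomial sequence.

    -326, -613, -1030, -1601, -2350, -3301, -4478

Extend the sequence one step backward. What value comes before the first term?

-145

D1: -287  -417  -571  -749  -951  -1177
D2: -130  -154  -178  -202  -226
D3: -24  -24  -24  -24
The third differences are constant at -24.
Work back: -130 + 24 = -106;  -287 + 106 = -181;  -326 + 181 = -145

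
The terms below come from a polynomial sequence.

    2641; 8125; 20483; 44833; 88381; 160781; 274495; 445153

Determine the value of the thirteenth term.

2966773

D1: 5484, 12358, 24350, 43548, 72400, 113714, 170658
D2: 6874, 11992, 19198, 28852, 41314, 56944
D3: 5118, 7206, 9654, 12462, 15630
D4: 2088, 2448, 2808, 3168
D5: 360, 360, 360
The fifth differences are constant (360).
3168 + 360 = 3528;  15630 + 3528 = 19158;  56944 + 19158 = 76102;  170658 + 76102 = 246760;  445153 + 246760 = 691913
3528 + 360 = 3888;  19158 + 3888 = 23046;  76102 + 23046 = 99148;  246760 + 99148 = 345908;  691913 + 345908 = 1037821
3888 + 360 = 4248;  23046 + 4248 = 27294;  99148 + 27294 = 126442;  345908 + 126442 = 472350;  1037821 + 472350 = 1510171
4248 + 360 = 4608;  27294 + 4608 = 31902;  126442 + 31902 = 158344;  472350 + 158344 = 630694;  1510171 + 630694 = 2140865
4608 + 360 = 4968;  31902 + 4968 = 36870;  158344 + 36870 = 195214;  630694 + 195214 = 825908;  2140865 + 825908 = 2966773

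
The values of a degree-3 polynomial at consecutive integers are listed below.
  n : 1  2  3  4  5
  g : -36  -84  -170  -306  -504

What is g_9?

-2156

-48 , -86 , -136 , -198
-38 , -50 , -62
-12 , -12
Constant third difference = -12, so extend:
-62 − 12 = -74;  -198 − 74 = -272;  -504 − 272 = -776
-74 − 12 = -86;  -272 − 86 = -358;  -776 − 358 = -1134
-86 − 12 = -98;  -358 − 98 = -456;  -1134 − 456 = -1590
-98 − 12 = -110;  -456 − 110 = -566;  -1590 − 566 = -2156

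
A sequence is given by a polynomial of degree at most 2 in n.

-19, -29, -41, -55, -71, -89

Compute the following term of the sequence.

Δ: -10, -12, -14, -16, -18
Δ²: -2, -2, -2, -2
The second differences are constant (-2).
-18 − 2 = -20;  -89 − 20 = -109

-109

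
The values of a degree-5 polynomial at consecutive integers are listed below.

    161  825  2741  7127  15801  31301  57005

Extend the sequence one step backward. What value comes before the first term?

11

First differences: 664, 1916, 4386, 8674, 15500, 25704
Second differences: 1252, 2470, 4288, 6826, 10204
Third differences: 1218, 1818, 2538, 3378
Fourth differences: 600, 720, 840
Fifth differences: 120, 120
The fifth differences are constant at 120.
Work back: 600 − 120 = 480;  1218 − 480 = 738;  1252 − 738 = 514;  664 − 514 = 150;  161 − 150 = 11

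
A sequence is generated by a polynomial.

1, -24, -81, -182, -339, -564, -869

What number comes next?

-1266

Δ: -25, -57, -101, -157, -225, -305
Δ²: -32, -44, -56, -68, -80
Δ³: -12, -12, -12, -12
Constant third difference = -12, so extend:
-80 − 12 = -92;  -305 − 92 = -397;  -869 − 397 = -1266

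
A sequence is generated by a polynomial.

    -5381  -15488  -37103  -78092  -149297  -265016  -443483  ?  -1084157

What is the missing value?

Using the first 7 terms:
D1: -10107  -21615  -40989  -71205  -115719  -178467
D2: -11508  -19374  -30216  -44514  -62748
D3: -7866  -10842  -14298  -18234
D4: -2976  -3456  -3936
D5: -480  -480
Constant fifth difference = -480.
Extend forward: -3936 − 480 = -4416;  -18234 − 4416 = -22650;  -62748 − 22650 = -85398;  -178467 − 85398 = -263865;  -443483 − 263865 = -707348

-707348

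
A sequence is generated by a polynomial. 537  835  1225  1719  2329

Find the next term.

298, 390, 494, 610
92, 104, 116
12, 12
The third differences are constant (12).
116 + 12 = 128;  610 + 128 = 738;  2329 + 738 = 3067

3067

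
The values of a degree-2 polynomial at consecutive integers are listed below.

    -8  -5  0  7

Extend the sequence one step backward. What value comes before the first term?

-9

D1: 3, 5, 7
D2: 2, 2
The second differences are constant at 2.
Work back: 3 − 2 = 1;  -8 − 1 = -9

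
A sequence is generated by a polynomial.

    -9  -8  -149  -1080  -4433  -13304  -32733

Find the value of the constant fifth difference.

First differences: 1, -141, -931, -3353, -8871, -19429
Second differences: -142, -790, -2422, -5518, -10558
Third differences: -648, -1632, -3096, -5040
Fourth differences: -984, -1464, -1944
Fifth differences: -480, -480

-480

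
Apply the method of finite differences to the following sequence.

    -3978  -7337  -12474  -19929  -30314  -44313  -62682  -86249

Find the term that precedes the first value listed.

-1929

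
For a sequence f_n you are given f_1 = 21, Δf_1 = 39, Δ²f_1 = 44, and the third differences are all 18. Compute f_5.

513

Build the table forward from the leading diagonal:
Third differences: 18, 18, 18, 18, 18
Second differences: 44, 62, 80, 98, 116
First differences: 39, 83, 145, 225, 323
f: 21, 60, 143, 288, 513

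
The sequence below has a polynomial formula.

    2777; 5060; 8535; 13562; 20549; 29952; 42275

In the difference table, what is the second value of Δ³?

Δ: 2283, 3475, 5027, 6987, 9403, 12323
Δ²: 1192, 1552, 1960, 2416, 2920
Δ³: 360, 408, 456, 504
Δ⁴: 48, 48, 48

408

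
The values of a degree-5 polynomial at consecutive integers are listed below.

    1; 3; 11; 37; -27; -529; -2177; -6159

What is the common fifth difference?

-120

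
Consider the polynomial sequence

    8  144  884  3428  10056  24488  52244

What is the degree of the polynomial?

5

First differences: 136, 740, 2544, 6628, 14432, 27756
Second differences: 604, 1804, 4084, 7804, 13324
Third differences: 1200, 2280, 3720, 5520
Fourth differences: 1080, 1440, 1800
Fifth differences: 360, 360
The fifth differences are constant, so the polynomial has degree 5.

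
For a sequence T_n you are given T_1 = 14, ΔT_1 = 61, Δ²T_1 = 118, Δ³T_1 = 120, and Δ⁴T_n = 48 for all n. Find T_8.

Build the table forward from the leading diagonal:
Fourth differences: 48  48  48  48  48  48  48  48
Third differences: 120  168  216  264  312  360  408  456
Second differences: 118  238  406  622  886  1198  1558  1966
First differences: 61  179  417  823  1445  2331  3529  5087
T: 14  75  254  671  1494  2939  5270  8799

8799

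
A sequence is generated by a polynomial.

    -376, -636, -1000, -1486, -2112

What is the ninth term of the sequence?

-6376

First differences: -260, -364, -486, -626
Second differences: -104, -122, -140
Third differences: -18, -18
Constant third difference = -18, so extend:
-140 − 18 = -158;  -626 − 158 = -784;  -2112 − 784 = -2896
-158 − 18 = -176;  -784 − 176 = -960;  -2896 − 960 = -3856
-176 − 18 = -194;  -960 − 194 = -1154;  -3856 − 1154 = -5010
-194 − 18 = -212;  -1154 − 212 = -1366;  -5010 − 1366 = -6376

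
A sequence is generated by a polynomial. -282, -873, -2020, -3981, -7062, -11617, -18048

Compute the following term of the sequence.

-26805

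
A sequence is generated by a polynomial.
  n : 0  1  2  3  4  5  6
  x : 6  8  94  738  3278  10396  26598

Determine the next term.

58694

D1: 2 , 86 , 644 , 2540 , 7118 , 16202
D2: 84 , 558 , 1896 , 4578 , 9084
D3: 474 , 1338 , 2682 , 4506
D4: 864 , 1344 , 1824
D5: 480 , 480
The fifth differences are constant (480).
1824 + 480 = 2304;  4506 + 2304 = 6810;  9084 + 6810 = 15894;  16202 + 15894 = 32096;  26598 + 32096 = 58694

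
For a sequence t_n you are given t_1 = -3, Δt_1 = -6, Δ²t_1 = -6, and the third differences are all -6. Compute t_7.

-249

Build the table forward from the leading diagonal:
D3: -6  -6  -6  -6  -6  -6  -6
D2: -6  -12  -18  -24  -30  -36  -42
D1: -6  -12  -24  -42  -66  -96  -132
t: -3  -9  -21  -45  -87  -153  -249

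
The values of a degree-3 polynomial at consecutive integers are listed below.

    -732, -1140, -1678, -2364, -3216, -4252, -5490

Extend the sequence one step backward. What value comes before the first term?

-436

First differences: -408, -538, -686, -852, -1036, -1238
Second differences: -130, -148, -166, -184, -202
Third differences: -18, -18, -18, -18
The third differences are constant at -18.
Work back: -130 + 18 = -112;  -408 + 112 = -296;  -732 + 296 = -436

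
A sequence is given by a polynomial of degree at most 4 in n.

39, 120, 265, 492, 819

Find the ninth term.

First differences: 81, 145, 227, 327
Second differences: 64, 82, 100
Third differences: 18, 18
The third differences are constant (18).
100 + 18 = 118;  327 + 118 = 445;  819 + 445 = 1264
118 + 18 = 136;  445 + 136 = 581;  1264 + 581 = 1845
136 + 18 = 154;  581 + 154 = 735;  1845 + 735 = 2580
154 + 18 = 172;  735 + 172 = 907;  2580 + 907 = 3487

3487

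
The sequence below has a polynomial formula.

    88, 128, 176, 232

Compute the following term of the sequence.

40 , 48 , 56
8 , 8
Constant second difference = 8, so extend:
56 + 8 = 64;  232 + 64 = 296

296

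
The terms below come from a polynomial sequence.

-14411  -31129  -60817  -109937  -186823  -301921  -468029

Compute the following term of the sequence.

Δ: -16718, -29688, -49120, -76886, -115098, -166108
Δ²: -12970, -19432, -27766, -38212, -51010
Δ³: -6462, -8334, -10446, -12798
Δ⁴: -1872, -2112, -2352
Δ⁵: -240, -240
Fifth differences constant at -240.
-2352 − 240 = -2592;  -12798 − 2592 = -15390;  -51010 − 15390 = -66400;  -166108 − 66400 = -232508;  -468029 − 232508 = -700537

-700537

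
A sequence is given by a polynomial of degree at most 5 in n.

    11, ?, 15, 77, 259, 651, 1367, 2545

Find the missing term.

Using the last 6 terms:
First differences: 62  182  392  716  1178
Second differences: 120  210  324  462
Third differences: 90  114  138
Fourth differences: 24  24
Constant fourth difference = 24.
Extend backward: 90 − 24 = 66;  120 − 66 = 54;  62 − 54 = 8;  15 − 8 = 7

7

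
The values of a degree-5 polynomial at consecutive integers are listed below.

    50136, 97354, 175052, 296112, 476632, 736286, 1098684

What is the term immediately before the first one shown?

First differences: 47218, 77698, 121060, 180520, 259654, 362398
Second differences: 30480, 43362, 59460, 79134, 102744
Third differences: 12882, 16098, 19674, 23610
Fourth differences: 3216, 3576, 3936
Fifth differences: 360, 360
The fifth differences are constant at 360.
Work back: 3216 − 360 = 2856;  12882 − 2856 = 10026;  30480 − 10026 = 20454;  47218 − 20454 = 26764;  50136 − 26764 = 23372

23372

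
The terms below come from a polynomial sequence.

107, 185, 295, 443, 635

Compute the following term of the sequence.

877

First differences: 78  110  148  192
Second differences: 32  38  44
Third differences: 6  6
Constant third difference = 6, so extend:
44 + 6 = 50;  192 + 50 = 242;  635 + 242 = 877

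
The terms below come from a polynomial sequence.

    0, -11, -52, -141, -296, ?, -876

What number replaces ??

-535

Using the first 5 terms:
First differences: -11  -41  -89  -155
Second differences: -30  -48  -66
Third differences: -18  -18
Constant third difference = -18.
Extend forward: -66 − 18 = -84;  -155 − 84 = -239;  -296 − 239 = -535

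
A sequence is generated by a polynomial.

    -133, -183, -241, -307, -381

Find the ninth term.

Δ: -50 , -58 , -66 , -74
Δ²: -8 , -8 , -8
Second differences constant at -8.
-74 − 8 = -82;  -381 − 82 = -463
-82 − 8 = -90;  -463 − 90 = -553
-90 − 8 = -98;  -553 − 98 = -651
-98 − 8 = -106;  -651 − 106 = -757

-757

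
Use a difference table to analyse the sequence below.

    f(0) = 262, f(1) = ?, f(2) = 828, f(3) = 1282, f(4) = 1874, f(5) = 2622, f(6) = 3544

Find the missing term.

Using the last 5 terms:
454  592  748  922
138  156  174
18  18
Constant third difference = 18.
Extend backward: 138 − 18 = 120;  454 − 120 = 334;  828 − 334 = 494

494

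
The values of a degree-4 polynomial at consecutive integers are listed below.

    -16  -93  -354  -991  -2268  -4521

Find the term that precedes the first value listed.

Δ: -77  -261  -637  -1277  -2253
Δ²: -184  -376  -640  -976
Δ³: -192  -264  -336
Δ⁴: -72  -72
The fourth differences are constant at -72.
Work back: -192 + 72 = -120;  -184 + 120 = -64;  -77 + 64 = -13;  -16 + 13 = -3

-3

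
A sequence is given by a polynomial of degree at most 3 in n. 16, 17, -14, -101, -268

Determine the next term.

-539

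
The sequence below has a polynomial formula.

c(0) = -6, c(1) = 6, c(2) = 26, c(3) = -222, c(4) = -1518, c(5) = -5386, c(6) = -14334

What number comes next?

-32094

12, 20, -248, -1296, -3868, -8948
8, -268, -1048, -2572, -5080
-276, -780, -1524, -2508
-504, -744, -984
-240, -240
Fifth differences constant at -240.
-984 − 240 = -1224;  -2508 − 1224 = -3732;  -5080 − 3732 = -8812;  -8948 − 8812 = -17760;  -14334 − 17760 = -32094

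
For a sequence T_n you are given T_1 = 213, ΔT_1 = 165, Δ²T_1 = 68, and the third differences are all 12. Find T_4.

924

Build the table forward from the leading diagonal:
D3: 12, 12, 12, 12
D2: 68, 80, 92, 104
D1: 165, 233, 313, 405
T: 213, 378, 611, 924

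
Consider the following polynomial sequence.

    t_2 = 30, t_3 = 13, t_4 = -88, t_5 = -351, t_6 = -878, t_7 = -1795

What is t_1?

-17, -101, -263, -527, -917
-84, -162, -264, -390
-78, -102, -126
-24, -24
The fourth differences are constant at -24.
Work back: -78 + 24 = -54;  -84 + 54 = -30;  -17 + 30 = 13;  30 − 13 = 17

17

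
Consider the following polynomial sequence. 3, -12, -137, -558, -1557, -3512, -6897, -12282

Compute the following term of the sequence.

Δ: -15  -125  -421  -999  -1955  -3385  -5385
Δ²: -110  -296  -578  -956  -1430  -2000
Δ³: -186  -282  -378  -474  -570
Δ⁴: -96  -96  -96  -96
The fourth differences are constant (-96).
-570 − 96 = -666;  -2000 − 666 = -2666;  -5385 − 2666 = -8051;  -12282 − 8051 = -20333

-20333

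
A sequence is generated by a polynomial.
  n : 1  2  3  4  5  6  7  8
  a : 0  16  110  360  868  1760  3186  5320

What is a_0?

8

First differences: 16  94  250  508  892  1426  2134
Second differences: 78  156  258  384  534  708
Third differences: 78  102  126  150  174
Fourth differences: 24  24  24  24
The fourth differences are constant at 24.
Work back: 78 − 24 = 54;  78 − 54 = 24;  16 − 24 = -8;  0 + 8 = 8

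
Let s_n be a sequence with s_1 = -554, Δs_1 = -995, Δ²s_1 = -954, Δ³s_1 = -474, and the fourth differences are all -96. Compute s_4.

-6875

Build the table forward from the leading diagonal:
D4: -96, -96, -96, -96
D3: -474, -570, -666, -762
D2: -954, -1428, -1998, -2664
D1: -995, -1949, -3377, -5375
s: -554, -1549, -3498, -6875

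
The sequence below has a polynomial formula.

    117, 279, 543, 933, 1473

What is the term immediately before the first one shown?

D1: 162, 264, 390, 540
D2: 102, 126, 150
D3: 24, 24
The third differences are constant at 24.
Work back: 102 − 24 = 78;  162 − 78 = 84;  117 − 84 = 33

33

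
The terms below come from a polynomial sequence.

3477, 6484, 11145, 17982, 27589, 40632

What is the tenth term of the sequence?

First differences: 3007  4661  6837  9607  13043
Second differences: 1654  2176  2770  3436
Third differences: 522  594  666
Fourth differences: 72  72
The fourth differences are constant (72).
666 + 72 = 738;  3436 + 738 = 4174;  13043 + 4174 = 17217;  40632 + 17217 = 57849
738 + 72 = 810;  4174 + 810 = 4984;  17217 + 4984 = 22201;  57849 + 22201 = 80050
810 + 72 = 882;  4984 + 882 = 5866;  22201 + 5866 = 28067;  80050 + 28067 = 108117
882 + 72 = 954;  5866 + 954 = 6820;  28067 + 6820 = 34887;  108117 + 34887 = 143004

143004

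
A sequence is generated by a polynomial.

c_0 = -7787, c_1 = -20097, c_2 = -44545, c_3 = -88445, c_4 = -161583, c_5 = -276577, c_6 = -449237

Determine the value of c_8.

Δ: -12310 , -24448 , -43900 , -73138 , -114994 , -172660
Δ²: -12138 , -19452 , -29238 , -41856 , -57666
Δ³: -7314 , -9786 , -12618 , -15810
Δ⁴: -2472 , -2832 , -3192
Δ⁵: -360 , -360
Constant fifth difference = -360, so extend:
-3192 − 360 = -3552;  -15810 − 3552 = -19362;  -57666 − 19362 = -77028;  -172660 − 77028 = -249688;  -449237 − 249688 = -698925
-3552 − 360 = -3912;  -19362 − 3912 = -23274;  -77028 − 23274 = -100302;  -249688 − 100302 = -349990;  -698925 − 349990 = -1048915

-1048915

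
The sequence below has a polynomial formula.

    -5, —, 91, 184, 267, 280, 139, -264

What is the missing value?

Using the last 6 terms:
D1: 93  83  13  -141  -403
D2: -10  -70  -154  -262
D3: -60  -84  -108
D4: -24  -24
Constant fourth difference = -24.
Extend backward: -60 + 24 = -36;  -10 + 36 = 26;  93 − 26 = 67;  91 − 67 = 24

24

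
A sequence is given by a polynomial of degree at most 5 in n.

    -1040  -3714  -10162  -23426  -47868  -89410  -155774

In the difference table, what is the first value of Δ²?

-3774

D1: -2674, -6448, -13264, -24442, -41542, -66364
D2: -3774, -6816, -11178, -17100, -24822
D3: -3042, -4362, -5922, -7722
D4: -1320, -1560, -1800
D5: -240, -240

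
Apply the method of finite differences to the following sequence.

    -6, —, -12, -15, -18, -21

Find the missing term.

-9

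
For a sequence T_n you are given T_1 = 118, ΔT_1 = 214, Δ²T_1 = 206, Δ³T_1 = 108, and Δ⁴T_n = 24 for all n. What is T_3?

Build the table forward from the leading diagonal:
Δ⁴: 24  24  24
Δ³: 108  132  156
Δ²: 206  314  446
Δ: 214  420  734
T: 118  332  752

752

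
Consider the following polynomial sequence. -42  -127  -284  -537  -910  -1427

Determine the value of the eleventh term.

-7012

First differences: -85, -157, -253, -373, -517
Second differences: -72, -96, -120, -144
Third differences: -24, -24, -24
The third differences are constant (-24).
-144 − 24 = -168;  -517 − 168 = -685;  -1427 − 685 = -2112
-168 − 24 = -192;  -685 − 192 = -877;  -2112 − 877 = -2989
-192 − 24 = -216;  -877 − 216 = -1093;  -2989 − 1093 = -4082
-216 − 24 = -240;  -1093 − 240 = -1333;  -4082 − 1333 = -5415
-240 − 24 = -264;  -1333 − 264 = -1597;  -5415 − 1597 = -7012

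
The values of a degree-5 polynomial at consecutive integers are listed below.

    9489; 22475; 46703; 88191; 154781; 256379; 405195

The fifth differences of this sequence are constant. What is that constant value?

Δ: 12986, 24228, 41488, 66590, 101598, 148816
Δ²: 11242, 17260, 25102, 35008, 47218
Δ³: 6018, 7842, 9906, 12210
Δ⁴: 1824, 2064, 2304
Δ⁵: 240, 240

240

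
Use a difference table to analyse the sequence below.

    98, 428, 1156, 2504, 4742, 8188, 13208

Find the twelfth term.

330, 728, 1348, 2238, 3446, 5020
398, 620, 890, 1208, 1574
222, 270, 318, 366
48, 48, 48
Constant fourth difference = 48, so extend:
366 + 48 = 414;  1574 + 414 = 1988;  5020 + 1988 = 7008;  13208 + 7008 = 20216
414 + 48 = 462;  1988 + 462 = 2450;  7008 + 2450 = 9458;  20216 + 9458 = 29674
462 + 48 = 510;  2450 + 510 = 2960;  9458 + 2960 = 12418;  29674 + 12418 = 42092
510 + 48 = 558;  2960 + 558 = 3518;  12418 + 3518 = 15936;  42092 + 15936 = 58028
558 + 48 = 606;  3518 + 606 = 4124;  15936 + 4124 = 20060;  58028 + 20060 = 78088

78088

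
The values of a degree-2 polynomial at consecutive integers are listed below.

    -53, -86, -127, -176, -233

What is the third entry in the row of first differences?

First differences: -33, -41, -49, -57
Second differences: -8, -8, -8

-49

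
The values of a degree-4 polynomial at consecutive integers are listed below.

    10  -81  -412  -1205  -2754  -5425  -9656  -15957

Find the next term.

-24910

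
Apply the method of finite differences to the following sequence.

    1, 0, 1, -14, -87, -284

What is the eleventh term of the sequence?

-7119

Δ: -1  1  -15  -73  -197
Δ²: 2  -16  -58  -124
Δ³: -18  -42  -66
Δ⁴: -24  -24
The fourth differences are constant (-24).
-66 − 24 = -90;  -124 − 90 = -214;  -197 − 214 = -411;  -284 − 411 = -695
-90 − 24 = -114;  -214 − 114 = -328;  -411 − 328 = -739;  -695 − 739 = -1434
-114 − 24 = -138;  -328 − 138 = -466;  -739 − 466 = -1205;  -1434 − 1205 = -2639
-138 − 24 = -162;  -466 − 162 = -628;  -1205 − 628 = -1833;  -2639 − 1833 = -4472
-162 − 24 = -186;  -628 − 186 = -814;  -1833 − 814 = -2647;  -4472 − 2647 = -7119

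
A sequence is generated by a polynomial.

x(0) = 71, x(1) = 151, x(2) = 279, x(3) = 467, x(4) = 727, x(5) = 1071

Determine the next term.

1511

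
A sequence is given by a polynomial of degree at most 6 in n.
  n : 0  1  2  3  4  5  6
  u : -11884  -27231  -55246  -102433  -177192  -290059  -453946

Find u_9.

-15347  -28015  -47187  -74759  -112867  -163887
-12668  -19172  -27572  -38108  -51020
-6504  -8400  -10536  -12912
-1896  -2136  -2376
-240  -240
Fifth differences constant at -240.
-2376 − 240 = -2616;  -12912 − 2616 = -15528;  -51020 − 15528 = -66548;  -163887 − 66548 = -230435;  -453946 − 230435 = -684381
-2616 − 240 = -2856;  -15528 − 2856 = -18384;  -66548 − 18384 = -84932;  -230435 − 84932 = -315367;  -684381 − 315367 = -999748
-2856 − 240 = -3096;  -18384 − 3096 = -21480;  -84932 − 21480 = -106412;  -315367 − 106412 = -421779;  -999748 − 421779 = -1421527

-1421527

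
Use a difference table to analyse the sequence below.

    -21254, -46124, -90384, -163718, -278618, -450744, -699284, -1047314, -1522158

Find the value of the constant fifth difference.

-360

D1: -24870, -44260, -73334, -114900, -172126, -248540, -348030, -474844
D2: -19390, -29074, -41566, -57226, -76414, -99490, -126814
D3: -9684, -12492, -15660, -19188, -23076, -27324
D4: -2808, -3168, -3528, -3888, -4248
D5: -360, -360, -360, -360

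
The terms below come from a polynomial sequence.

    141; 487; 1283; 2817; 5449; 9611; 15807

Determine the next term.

Δ: 346, 796, 1534, 2632, 4162, 6196
Δ²: 450, 738, 1098, 1530, 2034
Δ³: 288, 360, 432, 504
Δ⁴: 72, 72, 72
Constant fourth difference = 72, so extend:
504 + 72 = 576;  2034 + 576 = 2610;  6196 + 2610 = 8806;  15807 + 8806 = 24613

24613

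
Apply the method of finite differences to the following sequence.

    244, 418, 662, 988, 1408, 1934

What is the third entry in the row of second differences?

D1: 174, 244, 326, 420, 526
D2: 70, 82, 94, 106
D3: 12, 12, 12

94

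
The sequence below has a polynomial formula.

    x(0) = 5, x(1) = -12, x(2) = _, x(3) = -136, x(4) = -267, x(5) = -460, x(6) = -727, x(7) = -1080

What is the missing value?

-55

Using the last 5 terms:
Δ: -131, -193, -267, -353
Δ²: -62, -74, -86
Δ³: -12, -12
Constant third difference = -12.
Extend backward: -62 + 12 = -50;  -131 + 50 = -81;  -136 + 81 = -55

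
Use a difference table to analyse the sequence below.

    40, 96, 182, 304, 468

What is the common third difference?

6

D1: 56, 86, 122, 164
D2: 30, 36, 42
D3: 6, 6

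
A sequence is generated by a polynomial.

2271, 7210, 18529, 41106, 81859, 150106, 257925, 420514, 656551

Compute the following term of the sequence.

4939 , 11319 , 22577 , 40753 , 68247 , 107819 , 162589 , 236037
6380 , 11258 , 18176 , 27494 , 39572 , 54770 , 73448
4878 , 6918 , 9318 , 12078 , 15198 , 18678
2040 , 2400 , 2760 , 3120 , 3480
360 , 360 , 360 , 360
The fifth differences are constant (360).
3480 + 360 = 3840;  18678 + 3840 = 22518;  73448 + 22518 = 95966;  236037 + 95966 = 332003;  656551 + 332003 = 988554

988554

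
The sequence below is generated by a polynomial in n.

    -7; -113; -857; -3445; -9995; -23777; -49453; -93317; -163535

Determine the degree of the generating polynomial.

5

Δ: -106, -744, -2588, -6550, -13782, -25676, -43864, -70218
Δ²: -638, -1844, -3962, -7232, -11894, -18188, -26354
Δ³: -1206, -2118, -3270, -4662, -6294, -8166
Δ⁴: -912, -1152, -1392, -1632, -1872
Δ⁵: -240, -240, -240, -240
The fifth differences are constant, so the polynomial has degree 5.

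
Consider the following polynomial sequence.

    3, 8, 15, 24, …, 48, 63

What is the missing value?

Using the first 4 terms:
5  7  9
2  2
Constant second difference = 2.
Extend forward: 9 + 2 = 11;  24 + 11 = 35

35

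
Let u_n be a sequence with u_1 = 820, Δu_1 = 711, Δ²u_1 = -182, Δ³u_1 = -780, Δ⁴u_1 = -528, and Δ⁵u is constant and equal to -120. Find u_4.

1627

Build the table forward from the leading diagonal:
D5: -120, -120, -120, -120
D4: -528, -648, -768, -888
D3: -780, -1308, -1956, -2724
D2: -182, -962, -2270, -4226
D1: 711, 529, -433, -2703
u: 820, 1531, 2060, 1627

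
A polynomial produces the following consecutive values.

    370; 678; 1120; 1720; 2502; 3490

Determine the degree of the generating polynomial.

308, 442, 600, 782, 988
134, 158, 182, 206
24, 24, 24
The third differences are constant, so the polynomial has degree 3.

3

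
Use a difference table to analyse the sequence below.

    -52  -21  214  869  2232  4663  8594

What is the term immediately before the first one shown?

-23

First differences: 31  235  655  1363  2431  3931
Second differences: 204  420  708  1068  1500
Third differences: 216  288  360  432
Fourth differences: 72  72  72
The fourth differences are constant at 72.
Work back: 216 − 72 = 144;  204 − 144 = 60;  31 − 60 = -29;  -52 + 29 = -23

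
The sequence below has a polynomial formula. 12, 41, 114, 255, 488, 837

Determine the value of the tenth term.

29, 73, 141, 233, 349
44, 68, 92, 116
24, 24, 24
Third differences constant at 24.
116 + 24 = 140;  349 + 140 = 489;  837 + 489 = 1326
140 + 24 = 164;  489 + 164 = 653;  1326 + 653 = 1979
164 + 24 = 188;  653 + 188 = 841;  1979 + 841 = 2820
188 + 24 = 212;  841 + 212 = 1053;  2820 + 1053 = 3873

3873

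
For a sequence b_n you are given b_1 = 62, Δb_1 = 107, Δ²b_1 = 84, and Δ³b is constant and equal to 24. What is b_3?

Build the table forward from the leading diagonal:
Third differences: 24  24  24
Second differences: 84  108  132
First differences: 107  191  299
b: 62  169  360

360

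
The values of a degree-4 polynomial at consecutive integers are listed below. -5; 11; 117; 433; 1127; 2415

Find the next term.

16, 106, 316, 694, 1288
90, 210, 378, 594
120, 168, 216
48, 48
The fourth differences are constant (48).
216 + 48 = 264;  594 + 264 = 858;  1288 + 858 = 2146;  2415 + 2146 = 4561

4561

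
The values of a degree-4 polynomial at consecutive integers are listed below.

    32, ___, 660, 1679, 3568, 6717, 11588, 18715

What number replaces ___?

193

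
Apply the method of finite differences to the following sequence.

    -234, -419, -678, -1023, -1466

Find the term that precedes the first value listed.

-111

D1: -185, -259, -345, -443
D2: -74, -86, -98
D3: -12, -12
The third differences are constant at -12.
Work back: -74 + 12 = -62;  -185 + 62 = -123;  -234 + 123 = -111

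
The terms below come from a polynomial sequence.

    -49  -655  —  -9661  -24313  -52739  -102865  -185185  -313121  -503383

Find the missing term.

-3065

Using the last 7 terms:
D1: -14652, -28426, -50126, -82320, -127936, -190262
D2: -13774, -21700, -32194, -45616, -62326
D3: -7926, -10494, -13422, -16710
D4: -2568, -2928, -3288
D5: -360, -360
Constant fifth difference = -360.
Extend backward: -2568 + 360 = -2208;  -7926 + 2208 = -5718;  -13774 + 5718 = -8056;  -14652 + 8056 = -6596;  -9661 + 6596 = -3065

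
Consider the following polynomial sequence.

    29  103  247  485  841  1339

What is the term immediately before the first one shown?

1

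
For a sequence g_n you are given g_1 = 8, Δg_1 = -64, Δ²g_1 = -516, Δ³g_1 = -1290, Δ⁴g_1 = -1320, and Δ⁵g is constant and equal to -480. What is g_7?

-56596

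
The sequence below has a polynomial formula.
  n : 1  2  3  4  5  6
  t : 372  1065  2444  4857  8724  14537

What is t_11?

693, 1379, 2413, 3867, 5813
686, 1034, 1454, 1946
348, 420, 492
72, 72
Fourth differences constant at 72.
492 + 72 = 564;  1946 + 564 = 2510;  5813 + 2510 = 8323;  14537 + 8323 = 22860
564 + 72 = 636;  2510 + 636 = 3146;  8323 + 3146 = 11469;  22860 + 11469 = 34329
636 + 72 = 708;  3146 + 708 = 3854;  11469 + 3854 = 15323;  34329 + 15323 = 49652
708 + 72 = 780;  3854 + 780 = 4634;  15323 + 4634 = 19957;  49652 + 19957 = 69609
780 + 72 = 852;  4634 + 852 = 5486;  19957 + 5486 = 25443;  69609 + 25443 = 95052

95052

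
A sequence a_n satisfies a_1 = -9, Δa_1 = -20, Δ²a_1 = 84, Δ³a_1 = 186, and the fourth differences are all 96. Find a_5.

Build the table forward from the leading diagonal:
Δ⁴: 96, 96, 96, 96, 96
Δ³: 186, 282, 378, 474, 570
Δ²: 84, 270, 552, 930, 1404
Δ: -20, 64, 334, 886, 1816
a: -9, -29, 35, 369, 1255

1255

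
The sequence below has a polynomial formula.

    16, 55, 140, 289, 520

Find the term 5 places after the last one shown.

Δ: 39, 85, 149, 231
Δ²: 46, 64, 82
Δ³: 18, 18
Constant third difference = 18, so extend:
82 + 18 = 100;  231 + 100 = 331;  520 + 331 = 851
100 + 18 = 118;  331 + 118 = 449;  851 + 449 = 1300
118 + 18 = 136;  449 + 136 = 585;  1300 + 585 = 1885
136 + 18 = 154;  585 + 154 = 739;  1885 + 739 = 2624
154 + 18 = 172;  739 + 172 = 911;  2624 + 911 = 3535

3535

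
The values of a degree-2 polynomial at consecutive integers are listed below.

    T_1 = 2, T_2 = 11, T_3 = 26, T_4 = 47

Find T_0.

-1

D1: 9, 15, 21
D2: 6, 6
The second differences are constant at 6.
Work back: 9 − 6 = 3;  2 − 3 = -1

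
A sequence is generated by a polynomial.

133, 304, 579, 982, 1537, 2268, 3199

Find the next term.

D1: 171, 275, 403, 555, 731, 931
D2: 104, 128, 152, 176, 200
D3: 24, 24, 24, 24
Constant third difference = 24, so extend:
200 + 24 = 224;  931 + 224 = 1155;  3199 + 1155 = 4354

4354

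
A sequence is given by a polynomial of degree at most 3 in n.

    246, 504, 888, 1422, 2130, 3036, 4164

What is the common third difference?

24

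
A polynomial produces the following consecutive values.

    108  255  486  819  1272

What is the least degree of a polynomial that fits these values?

First differences: 147, 231, 333, 453
Second differences: 84, 102, 120
Third differences: 18, 18
The third differences are constant, so the polynomial has degree 3.

3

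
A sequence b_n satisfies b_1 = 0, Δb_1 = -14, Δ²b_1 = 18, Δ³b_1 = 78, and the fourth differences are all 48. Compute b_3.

-10

Build the table forward from the leading diagonal:
Δ⁴: 48, 48, 48
Δ³: 78, 126, 174
Δ²: 18, 96, 222
Δ: -14, 4, 100
b: 0, -14, -10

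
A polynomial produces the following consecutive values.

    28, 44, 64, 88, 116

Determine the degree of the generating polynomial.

2

Δ: 16, 20, 24, 28
Δ²: 4, 4, 4
The second differences are constant, so the polynomial has degree 2.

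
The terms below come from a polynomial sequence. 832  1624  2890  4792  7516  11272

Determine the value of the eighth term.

22840

Δ: 792, 1266, 1902, 2724, 3756
Δ²: 474, 636, 822, 1032
Δ³: 162, 186, 210
Δ⁴: 24, 24
The fourth differences are constant (24).
210 + 24 = 234;  1032 + 234 = 1266;  3756 + 1266 = 5022;  11272 + 5022 = 16294
234 + 24 = 258;  1266 + 258 = 1524;  5022 + 1524 = 6546;  16294 + 6546 = 22840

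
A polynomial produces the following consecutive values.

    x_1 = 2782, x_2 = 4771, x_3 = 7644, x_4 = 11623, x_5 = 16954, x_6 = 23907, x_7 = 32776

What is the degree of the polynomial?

Δ: 1989, 2873, 3979, 5331, 6953, 8869
Δ²: 884, 1106, 1352, 1622, 1916
Δ³: 222, 246, 270, 294
Δ⁴: 24, 24, 24
The fourth differences are constant, so the polynomial has degree 4.

4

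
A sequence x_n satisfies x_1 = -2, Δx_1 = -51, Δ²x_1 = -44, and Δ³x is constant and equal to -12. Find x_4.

-299

Build the table forward from the leading diagonal:
Δ³: -12, -12, -12, -12
Δ²: -44, -56, -68, -80
Δ: -51, -95, -151, -219
x: -2, -53, -148, -299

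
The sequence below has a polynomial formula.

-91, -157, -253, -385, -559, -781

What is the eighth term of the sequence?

-66, -96, -132, -174, -222
-30, -36, -42, -48
-6, -6, -6
Constant third difference = -6, so extend:
-48 − 6 = -54;  -222 − 54 = -276;  -781 − 276 = -1057
-54 − 6 = -60;  -276 − 60 = -336;  -1057 − 336 = -1393

-1393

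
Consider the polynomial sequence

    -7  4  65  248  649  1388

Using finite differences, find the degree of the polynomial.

Δ: 11, 61, 183, 401, 739
Δ²: 50, 122, 218, 338
Δ³: 72, 96, 120
Δ⁴: 24, 24
The fourth differences are constant, so the polynomial has degree 4.

4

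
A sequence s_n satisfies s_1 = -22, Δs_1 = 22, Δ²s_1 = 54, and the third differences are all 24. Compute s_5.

Build the table forward from the leading diagonal:
Third differences: 24  24  24  24  24
Second differences: 54  78  102  126  150
First differences: 22  76  154  256  382
s: -22  0  76  230  486

486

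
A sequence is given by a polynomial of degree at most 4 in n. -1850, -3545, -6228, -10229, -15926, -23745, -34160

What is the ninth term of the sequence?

-64914

D1: -1695, -2683, -4001, -5697, -7819, -10415
D2: -988, -1318, -1696, -2122, -2596
D3: -330, -378, -426, -474
D4: -48, -48, -48
Fourth differences constant at -48.
-474 − 48 = -522;  -2596 − 522 = -3118;  -10415 − 3118 = -13533;  -34160 − 13533 = -47693
-522 − 48 = -570;  -3118 − 570 = -3688;  -13533 − 3688 = -17221;  -47693 − 17221 = -64914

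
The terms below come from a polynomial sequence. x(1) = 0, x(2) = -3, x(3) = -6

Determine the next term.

Δ: -3, -3
The first differences are constant (-3).
-6 − 3 = -9

-9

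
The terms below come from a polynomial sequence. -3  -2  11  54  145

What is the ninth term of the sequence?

D1: 1 , 13 , 43 , 91
D2: 12 , 30 , 48
D3: 18 , 18
The third differences are constant (18).
48 + 18 = 66;  91 + 66 = 157;  145 + 157 = 302
66 + 18 = 84;  157 + 84 = 241;  302 + 241 = 543
84 + 18 = 102;  241 + 102 = 343;  543 + 343 = 886
102 + 18 = 120;  343 + 120 = 463;  886 + 463 = 1349

1349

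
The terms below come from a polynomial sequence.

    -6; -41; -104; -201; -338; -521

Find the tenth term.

-35, -63, -97, -137, -183
-28, -34, -40, -46
-6, -6, -6
Constant third difference = -6, so extend:
-46 − 6 = -52;  -183 − 52 = -235;  -521 − 235 = -756
-52 − 6 = -58;  -235 − 58 = -293;  -756 − 293 = -1049
-58 − 6 = -64;  -293 − 64 = -357;  -1049 − 357 = -1406
-64 − 6 = -70;  -357 − 70 = -427;  -1406 − 427 = -1833

-1833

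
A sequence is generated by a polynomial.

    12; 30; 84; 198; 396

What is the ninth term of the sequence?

Δ: 18, 54, 114, 198
Δ²: 36, 60, 84
Δ³: 24, 24
Third differences constant at 24.
84 + 24 = 108;  198 + 108 = 306;  396 + 306 = 702
108 + 24 = 132;  306 + 132 = 438;  702 + 438 = 1140
132 + 24 = 156;  438 + 156 = 594;  1140 + 594 = 1734
156 + 24 = 180;  594 + 180 = 774;  1734 + 774 = 2508

2508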